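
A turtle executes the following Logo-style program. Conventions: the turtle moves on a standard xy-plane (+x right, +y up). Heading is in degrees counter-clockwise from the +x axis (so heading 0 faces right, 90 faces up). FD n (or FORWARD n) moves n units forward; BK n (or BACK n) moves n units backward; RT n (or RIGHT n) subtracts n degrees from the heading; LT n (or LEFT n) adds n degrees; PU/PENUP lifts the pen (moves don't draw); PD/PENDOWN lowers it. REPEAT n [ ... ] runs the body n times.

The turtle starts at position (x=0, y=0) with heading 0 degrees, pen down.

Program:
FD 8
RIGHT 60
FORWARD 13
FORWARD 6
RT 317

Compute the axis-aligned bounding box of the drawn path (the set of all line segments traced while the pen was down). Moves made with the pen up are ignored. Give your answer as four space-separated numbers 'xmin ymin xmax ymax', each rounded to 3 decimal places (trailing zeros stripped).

Answer: 0 -16.454 17.5 0

Derivation:
Executing turtle program step by step:
Start: pos=(0,0), heading=0, pen down
FD 8: (0,0) -> (8,0) [heading=0, draw]
RT 60: heading 0 -> 300
FD 13: (8,0) -> (14.5,-11.258) [heading=300, draw]
FD 6: (14.5,-11.258) -> (17.5,-16.454) [heading=300, draw]
RT 317: heading 300 -> 343
Final: pos=(17.5,-16.454), heading=343, 3 segment(s) drawn

Segment endpoints: x in {0, 8, 14.5, 17.5}, y in {-16.454, -11.258, 0}
xmin=0, ymin=-16.454, xmax=17.5, ymax=0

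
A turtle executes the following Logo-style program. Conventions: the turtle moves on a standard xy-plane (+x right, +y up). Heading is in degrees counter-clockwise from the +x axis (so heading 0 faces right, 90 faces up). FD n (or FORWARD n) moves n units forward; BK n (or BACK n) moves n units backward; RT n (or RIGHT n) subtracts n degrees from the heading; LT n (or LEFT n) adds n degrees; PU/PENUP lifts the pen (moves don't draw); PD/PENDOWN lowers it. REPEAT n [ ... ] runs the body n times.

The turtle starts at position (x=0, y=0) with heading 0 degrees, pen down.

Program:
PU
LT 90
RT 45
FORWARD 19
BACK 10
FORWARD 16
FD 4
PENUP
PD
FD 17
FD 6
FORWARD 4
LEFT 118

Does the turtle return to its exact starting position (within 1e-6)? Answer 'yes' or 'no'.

Executing turtle program step by step:
Start: pos=(0,0), heading=0, pen down
PU: pen up
LT 90: heading 0 -> 90
RT 45: heading 90 -> 45
FD 19: (0,0) -> (13.435,13.435) [heading=45, move]
BK 10: (13.435,13.435) -> (6.364,6.364) [heading=45, move]
FD 16: (6.364,6.364) -> (17.678,17.678) [heading=45, move]
FD 4: (17.678,17.678) -> (20.506,20.506) [heading=45, move]
PU: pen up
PD: pen down
FD 17: (20.506,20.506) -> (32.527,32.527) [heading=45, draw]
FD 6: (32.527,32.527) -> (36.77,36.77) [heading=45, draw]
FD 4: (36.77,36.77) -> (39.598,39.598) [heading=45, draw]
LT 118: heading 45 -> 163
Final: pos=(39.598,39.598), heading=163, 3 segment(s) drawn

Start position: (0, 0)
Final position: (39.598, 39.598)
Distance = 56; >= 1e-6 -> NOT closed

Answer: no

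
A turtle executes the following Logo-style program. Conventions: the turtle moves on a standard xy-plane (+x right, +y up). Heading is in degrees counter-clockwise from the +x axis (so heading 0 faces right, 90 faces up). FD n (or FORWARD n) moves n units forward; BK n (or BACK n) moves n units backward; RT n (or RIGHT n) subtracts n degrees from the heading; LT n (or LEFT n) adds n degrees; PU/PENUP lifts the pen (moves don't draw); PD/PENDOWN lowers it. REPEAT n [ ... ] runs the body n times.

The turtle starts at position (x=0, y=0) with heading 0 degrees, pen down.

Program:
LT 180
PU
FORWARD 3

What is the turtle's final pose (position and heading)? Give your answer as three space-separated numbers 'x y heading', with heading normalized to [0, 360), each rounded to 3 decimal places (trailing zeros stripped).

Answer: -3 0 180

Derivation:
Executing turtle program step by step:
Start: pos=(0,0), heading=0, pen down
LT 180: heading 0 -> 180
PU: pen up
FD 3: (0,0) -> (-3,0) [heading=180, move]
Final: pos=(-3,0), heading=180, 0 segment(s) drawn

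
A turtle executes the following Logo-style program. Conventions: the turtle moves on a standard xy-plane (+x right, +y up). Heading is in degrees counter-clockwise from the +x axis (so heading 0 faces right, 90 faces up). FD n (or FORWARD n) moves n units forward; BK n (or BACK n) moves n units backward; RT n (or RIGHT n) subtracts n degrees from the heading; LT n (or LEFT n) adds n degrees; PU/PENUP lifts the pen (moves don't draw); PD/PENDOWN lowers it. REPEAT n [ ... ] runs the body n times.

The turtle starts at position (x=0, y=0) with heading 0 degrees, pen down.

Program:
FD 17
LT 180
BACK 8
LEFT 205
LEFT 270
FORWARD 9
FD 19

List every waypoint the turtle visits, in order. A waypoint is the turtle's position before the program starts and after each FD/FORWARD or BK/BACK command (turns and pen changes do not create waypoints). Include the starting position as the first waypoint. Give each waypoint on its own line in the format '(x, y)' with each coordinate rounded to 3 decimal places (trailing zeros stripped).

Answer: (0, 0)
(17, 0)
(25, 0)
(28.804, -8.157)
(36.833, -25.377)

Derivation:
Executing turtle program step by step:
Start: pos=(0,0), heading=0, pen down
FD 17: (0,0) -> (17,0) [heading=0, draw]
LT 180: heading 0 -> 180
BK 8: (17,0) -> (25,0) [heading=180, draw]
LT 205: heading 180 -> 25
LT 270: heading 25 -> 295
FD 9: (25,0) -> (28.804,-8.157) [heading=295, draw]
FD 19: (28.804,-8.157) -> (36.833,-25.377) [heading=295, draw]
Final: pos=(36.833,-25.377), heading=295, 4 segment(s) drawn
Waypoints (5 total):
(0, 0)
(17, 0)
(25, 0)
(28.804, -8.157)
(36.833, -25.377)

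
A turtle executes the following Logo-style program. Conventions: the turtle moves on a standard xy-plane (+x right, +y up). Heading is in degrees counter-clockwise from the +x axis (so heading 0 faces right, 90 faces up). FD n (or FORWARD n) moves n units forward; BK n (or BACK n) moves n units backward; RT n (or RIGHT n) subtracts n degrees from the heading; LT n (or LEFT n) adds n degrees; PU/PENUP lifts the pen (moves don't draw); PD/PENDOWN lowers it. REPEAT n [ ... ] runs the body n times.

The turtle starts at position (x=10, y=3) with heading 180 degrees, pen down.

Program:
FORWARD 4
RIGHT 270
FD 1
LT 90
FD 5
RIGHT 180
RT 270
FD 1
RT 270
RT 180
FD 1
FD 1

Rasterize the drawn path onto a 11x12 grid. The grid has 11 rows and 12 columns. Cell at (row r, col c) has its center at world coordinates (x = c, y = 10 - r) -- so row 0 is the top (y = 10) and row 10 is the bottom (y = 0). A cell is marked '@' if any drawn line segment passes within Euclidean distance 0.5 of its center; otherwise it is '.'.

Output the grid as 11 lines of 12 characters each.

Segment 0: (10,3) -> (6,3)
Segment 1: (6,3) -> (6,2)
Segment 2: (6,2) -> (11,2)
Segment 3: (11,2) -> (11,1)
Segment 4: (11,1) -> (10,1)
Segment 5: (10,1) -> (9,1)

Answer: ............
............
............
............
............
............
............
......@@@@@.
......@@@@@@
.........@@@
............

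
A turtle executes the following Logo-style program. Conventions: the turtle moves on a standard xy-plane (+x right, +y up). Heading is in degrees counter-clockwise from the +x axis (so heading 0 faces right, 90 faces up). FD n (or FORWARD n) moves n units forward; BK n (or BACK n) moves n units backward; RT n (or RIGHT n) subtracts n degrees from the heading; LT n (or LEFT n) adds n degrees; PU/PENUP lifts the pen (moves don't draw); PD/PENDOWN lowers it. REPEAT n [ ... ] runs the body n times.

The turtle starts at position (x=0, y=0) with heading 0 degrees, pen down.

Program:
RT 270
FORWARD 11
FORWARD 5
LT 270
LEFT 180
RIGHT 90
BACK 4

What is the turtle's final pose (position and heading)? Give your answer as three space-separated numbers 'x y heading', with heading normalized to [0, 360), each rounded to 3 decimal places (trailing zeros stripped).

Answer: 0 12 90

Derivation:
Executing turtle program step by step:
Start: pos=(0,0), heading=0, pen down
RT 270: heading 0 -> 90
FD 11: (0,0) -> (0,11) [heading=90, draw]
FD 5: (0,11) -> (0,16) [heading=90, draw]
LT 270: heading 90 -> 0
LT 180: heading 0 -> 180
RT 90: heading 180 -> 90
BK 4: (0,16) -> (0,12) [heading=90, draw]
Final: pos=(0,12), heading=90, 3 segment(s) drawn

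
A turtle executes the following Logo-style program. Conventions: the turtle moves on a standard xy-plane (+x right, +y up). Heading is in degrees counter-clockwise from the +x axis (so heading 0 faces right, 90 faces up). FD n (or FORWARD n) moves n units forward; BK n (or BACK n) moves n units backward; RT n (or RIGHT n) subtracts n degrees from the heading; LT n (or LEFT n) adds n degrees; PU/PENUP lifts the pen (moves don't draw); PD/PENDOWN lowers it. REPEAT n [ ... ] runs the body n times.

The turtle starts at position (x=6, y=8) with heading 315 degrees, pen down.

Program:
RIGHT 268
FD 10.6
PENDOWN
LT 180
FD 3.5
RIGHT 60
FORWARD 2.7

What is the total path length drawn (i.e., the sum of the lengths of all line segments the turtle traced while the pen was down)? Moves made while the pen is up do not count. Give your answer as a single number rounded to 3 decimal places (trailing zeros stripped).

Answer: 16.8

Derivation:
Executing turtle program step by step:
Start: pos=(6,8), heading=315, pen down
RT 268: heading 315 -> 47
FD 10.6: (6,8) -> (13.229,15.752) [heading=47, draw]
PD: pen down
LT 180: heading 47 -> 227
FD 3.5: (13.229,15.752) -> (10.842,13.193) [heading=227, draw]
RT 60: heading 227 -> 167
FD 2.7: (10.842,13.193) -> (8.211,13.8) [heading=167, draw]
Final: pos=(8.211,13.8), heading=167, 3 segment(s) drawn

Segment lengths:
  seg 1: (6,8) -> (13.229,15.752), length = 10.6
  seg 2: (13.229,15.752) -> (10.842,13.193), length = 3.5
  seg 3: (10.842,13.193) -> (8.211,13.8), length = 2.7
Total = 16.8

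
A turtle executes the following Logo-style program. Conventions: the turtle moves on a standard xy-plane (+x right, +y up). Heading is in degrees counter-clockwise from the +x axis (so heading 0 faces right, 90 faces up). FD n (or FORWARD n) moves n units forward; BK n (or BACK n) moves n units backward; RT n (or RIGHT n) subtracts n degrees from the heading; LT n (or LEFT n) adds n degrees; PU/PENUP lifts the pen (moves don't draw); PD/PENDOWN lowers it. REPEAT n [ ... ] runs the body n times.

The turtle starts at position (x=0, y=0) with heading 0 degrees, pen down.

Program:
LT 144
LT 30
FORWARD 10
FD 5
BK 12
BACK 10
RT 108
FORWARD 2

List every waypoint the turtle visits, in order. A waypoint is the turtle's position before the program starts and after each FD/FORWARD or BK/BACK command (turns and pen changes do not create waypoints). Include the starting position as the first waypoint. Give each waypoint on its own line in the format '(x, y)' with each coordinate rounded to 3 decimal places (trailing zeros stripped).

Executing turtle program step by step:
Start: pos=(0,0), heading=0, pen down
LT 144: heading 0 -> 144
LT 30: heading 144 -> 174
FD 10: (0,0) -> (-9.945,1.045) [heading=174, draw]
FD 5: (-9.945,1.045) -> (-14.918,1.568) [heading=174, draw]
BK 12: (-14.918,1.568) -> (-2.984,0.314) [heading=174, draw]
BK 10: (-2.984,0.314) -> (6.962,-0.732) [heading=174, draw]
RT 108: heading 174 -> 66
FD 2: (6.962,-0.732) -> (7.775,1.095) [heading=66, draw]
Final: pos=(7.775,1.095), heading=66, 5 segment(s) drawn
Waypoints (6 total):
(0, 0)
(-9.945, 1.045)
(-14.918, 1.568)
(-2.984, 0.314)
(6.962, -0.732)
(7.775, 1.095)

Answer: (0, 0)
(-9.945, 1.045)
(-14.918, 1.568)
(-2.984, 0.314)
(6.962, -0.732)
(7.775, 1.095)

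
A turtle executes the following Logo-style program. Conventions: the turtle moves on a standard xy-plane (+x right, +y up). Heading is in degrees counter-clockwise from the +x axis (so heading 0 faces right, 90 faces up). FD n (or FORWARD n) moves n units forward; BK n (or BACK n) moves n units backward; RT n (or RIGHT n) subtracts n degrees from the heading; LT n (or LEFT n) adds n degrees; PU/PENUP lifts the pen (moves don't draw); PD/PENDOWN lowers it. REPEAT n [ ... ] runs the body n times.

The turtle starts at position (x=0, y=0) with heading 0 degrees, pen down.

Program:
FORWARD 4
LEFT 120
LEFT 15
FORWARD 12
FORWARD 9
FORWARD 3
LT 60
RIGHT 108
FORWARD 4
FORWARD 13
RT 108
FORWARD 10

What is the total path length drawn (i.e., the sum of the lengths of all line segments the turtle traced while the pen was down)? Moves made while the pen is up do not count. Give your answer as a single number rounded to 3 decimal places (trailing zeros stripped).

Executing turtle program step by step:
Start: pos=(0,0), heading=0, pen down
FD 4: (0,0) -> (4,0) [heading=0, draw]
LT 120: heading 0 -> 120
LT 15: heading 120 -> 135
FD 12: (4,0) -> (-4.485,8.485) [heading=135, draw]
FD 9: (-4.485,8.485) -> (-10.849,14.849) [heading=135, draw]
FD 3: (-10.849,14.849) -> (-12.971,16.971) [heading=135, draw]
LT 60: heading 135 -> 195
RT 108: heading 195 -> 87
FD 4: (-12.971,16.971) -> (-12.761,20.965) [heading=87, draw]
FD 13: (-12.761,20.965) -> (-12.081,33.947) [heading=87, draw]
RT 108: heading 87 -> 339
FD 10: (-12.081,33.947) -> (-2.745,30.364) [heading=339, draw]
Final: pos=(-2.745,30.364), heading=339, 7 segment(s) drawn

Segment lengths:
  seg 1: (0,0) -> (4,0), length = 4
  seg 2: (4,0) -> (-4.485,8.485), length = 12
  seg 3: (-4.485,8.485) -> (-10.849,14.849), length = 9
  seg 4: (-10.849,14.849) -> (-12.971,16.971), length = 3
  seg 5: (-12.971,16.971) -> (-12.761,20.965), length = 4
  seg 6: (-12.761,20.965) -> (-12.081,33.947), length = 13
  seg 7: (-12.081,33.947) -> (-2.745,30.364), length = 10
Total = 55

Answer: 55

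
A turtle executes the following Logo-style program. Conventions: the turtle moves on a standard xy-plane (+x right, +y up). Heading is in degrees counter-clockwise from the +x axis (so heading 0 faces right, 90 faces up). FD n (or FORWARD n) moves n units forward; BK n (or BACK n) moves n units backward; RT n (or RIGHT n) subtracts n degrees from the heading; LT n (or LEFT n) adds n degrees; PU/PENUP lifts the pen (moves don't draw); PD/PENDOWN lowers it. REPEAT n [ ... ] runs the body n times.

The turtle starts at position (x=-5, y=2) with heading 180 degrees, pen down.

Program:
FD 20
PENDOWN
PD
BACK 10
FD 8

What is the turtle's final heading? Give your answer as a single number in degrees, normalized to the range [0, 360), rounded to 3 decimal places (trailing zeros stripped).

Answer: 180

Derivation:
Executing turtle program step by step:
Start: pos=(-5,2), heading=180, pen down
FD 20: (-5,2) -> (-25,2) [heading=180, draw]
PD: pen down
PD: pen down
BK 10: (-25,2) -> (-15,2) [heading=180, draw]
FD 8: (-15,2) -> (-23,2) [heading=180, draw]
Final: pos=(-23,2), heading=180, 3 segment(s) drawn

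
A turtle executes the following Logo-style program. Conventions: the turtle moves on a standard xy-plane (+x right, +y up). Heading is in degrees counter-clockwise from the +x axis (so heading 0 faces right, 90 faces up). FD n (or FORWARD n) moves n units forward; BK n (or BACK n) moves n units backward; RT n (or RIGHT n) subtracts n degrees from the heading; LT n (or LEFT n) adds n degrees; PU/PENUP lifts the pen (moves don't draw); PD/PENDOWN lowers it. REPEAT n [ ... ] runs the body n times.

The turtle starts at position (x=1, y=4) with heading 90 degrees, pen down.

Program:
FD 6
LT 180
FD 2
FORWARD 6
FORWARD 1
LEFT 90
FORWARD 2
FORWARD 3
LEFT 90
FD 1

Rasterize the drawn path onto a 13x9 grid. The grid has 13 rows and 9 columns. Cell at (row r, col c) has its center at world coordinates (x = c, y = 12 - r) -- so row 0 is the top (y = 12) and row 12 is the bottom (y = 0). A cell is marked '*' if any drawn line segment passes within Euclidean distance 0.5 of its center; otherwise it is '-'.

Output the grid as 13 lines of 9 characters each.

Answer: ---------
---------
-*-------
-*-------
-*-------
-*-------
-*-------
-*-------
-*-------
-*-------
-*----*--
-******--
---------

Derivation:
Segment 0: (1,4) -> (1,10)
Segment 1: (1,10) -> (1,8)
Segment 2: (1,8) -> (1,2)
Segment 3: (1,2) -> (1,1)
Segment 4: (1,1) -> (3,1)
Segment 5: (3,1) -> (6,1)
Segment 6: (6,1) -> (6,2)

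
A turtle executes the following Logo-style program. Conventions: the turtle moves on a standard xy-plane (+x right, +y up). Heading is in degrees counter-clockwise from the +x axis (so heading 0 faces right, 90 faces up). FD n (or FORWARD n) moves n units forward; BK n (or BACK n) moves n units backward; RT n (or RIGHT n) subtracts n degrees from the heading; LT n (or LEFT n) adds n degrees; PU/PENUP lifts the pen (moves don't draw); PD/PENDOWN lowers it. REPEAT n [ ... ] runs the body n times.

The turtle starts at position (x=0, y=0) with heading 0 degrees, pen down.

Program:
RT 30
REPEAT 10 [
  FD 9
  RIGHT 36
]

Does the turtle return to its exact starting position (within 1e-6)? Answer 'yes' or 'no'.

Answer: yes

Derivation:
Executing turtle program step by step:
Start: pos=(0,0), heading=0, pen down
RT 30: heading 0 -> 330
REPEAT 10 [
  -- iteration 1/10 --
  FD 9: (0,0) -> (7.794,-4.5) [heading=330, draw]
  RT 36: heading 330 -> 294
  -- iteration 2/10 --
  FD 9: (7.794,-4.5) -> (11.455,-12.722) [heading=294, draw]
  RT 36: heading 294 -> 258
  -- iteration 3/10 --
  FD 9: (11.455,-12.722) -> (9.584,-21.525) [heading=258, draw]
  RT 36: heading 258 -> 222
  -- iteration 4/10 --
  FD 9: (9.584,-21.525) -> (2.895,-27.547) [heading=222, draw]
  RT 36: heading 222 -> 186
  -- iteration 5/10 --
  FD 9: (2.895,-27.547) -> (-6.055,-28.488) [heading=186, draw]
  RT 36: heading 186 -> 150
  -- iteration 6/10 --
  FD 9: (-6.055,-28.488) -> (-13.85,-23.988) [heading=150, draw]
  RT 36: heading 150 -> 114
  -- iteration 7/10 --
  FD 9: (-13.85,-23.988) -> (-17.51,-15.766) [heading=114, draw]
  RT 36: heading 114 -> 78
  -- iteration 8/10 --
  FD 9: (-17.51,-15.766) -> (-15.639,-6.963) [heading=78, draw]
  RT 36: heading 78 -> 42
  -- iteration 9/10 --
  FD 9: (-15.639,-6.963) -> (-8.951,-0.941) [heading=42, draw]
  RT 36: heading 42 -> 6
  -- iteration 10/10 --
  FD 9: (-8.951,-0.941) -> (0,0) [heading=6, draw]
  RT 36: heading 6 -> 330
]
Final: pos=(0,0), heading=330, 10 segment(s) drawn

Start position: (0, 0)
Final position: (0, 0)
Distance = 0; < 1e-6 -> CLOSED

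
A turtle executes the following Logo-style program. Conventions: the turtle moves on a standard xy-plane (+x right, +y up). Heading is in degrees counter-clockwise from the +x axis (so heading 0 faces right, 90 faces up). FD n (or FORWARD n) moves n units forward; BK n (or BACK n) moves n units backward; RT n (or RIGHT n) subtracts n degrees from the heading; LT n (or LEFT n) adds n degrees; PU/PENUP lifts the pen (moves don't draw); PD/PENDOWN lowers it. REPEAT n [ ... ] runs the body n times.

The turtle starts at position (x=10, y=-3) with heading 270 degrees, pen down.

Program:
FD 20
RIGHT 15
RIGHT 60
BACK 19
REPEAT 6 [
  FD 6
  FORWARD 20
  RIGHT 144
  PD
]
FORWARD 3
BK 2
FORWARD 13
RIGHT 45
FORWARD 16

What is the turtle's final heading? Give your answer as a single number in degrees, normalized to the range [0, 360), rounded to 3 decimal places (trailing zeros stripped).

Executing turtle program step by step:
Start: pos=(10,-3), heading=270, pen down
FD 20: (10,-3) -> (10,-23) [heading=270, draw]
RT 15: heading 270 -> 255
RT 60: heading 255 -> 195
BK 19: (10,-23) -> (28.353,-18.082) [heading=195, draw]
REPEAT 6 [
  -- iteration 1/6 --
  FD 6: (28.353,-18.082) -> (22.557,-19.635) [heading=195, draw]
  FD 20: (22.557,-19.635) -> (3.239,-24.812) [heading=195, draw]
  RT 144: heading 195 -> 51
  PD: pen down
  -- iteration 2/6 --
  FD 6: (3.239,-24.812) -> (7.014,-20.149) [heading=51, draw]
  FD 20: (7.014,-20.149) -> (19.601,-4.606) [heading=51, draw]
  RT 144: heading 51 -> 267
  PD: pen down
  -- iteration 3/6 --
  FD 6: (19.601,-4.606) -> (19.287,-10.598) [heading=267, draw]
  FD 20: (19.287,-10.598) -> (18.24,-30.57) [heading=267, draw]
  RT 144: heading 267 -> 123
  PD: pen down
  -- iteration 4/6 --
  FD 6: (18.24,-30.57) -> (14.972,-25.538) [heading=123, draw]
  FD 20: (14.972,-25.538) -> (4.079,-8.765) [heading=123, draw]
  RT 144: heading 123 -> 339
  PD: pen down
  -- iteration 5/6 --
  FD 6: (4.079,-8.765) -> (9.681,-10.915) [heading=339, draw]
  FD 20: (9.681,-10.915) -> (28.353,-18.082) [heading=339, draw]
  RT 144: heading 339 -> 195
  PD: pen down
  -- iteration 6/6 --
  FD 6: (28.353,-18.082) -> (22.557,-19.635) [heading=195, draw]
  FD 20: (22.557,-19.635) -> (3.239,-24.812) [heading=195, draw]
  RT 144: heading 195 -> 51
  PD: pen down
]
FD 3: (3.239,-24.812) -> (5.126,-22.48) [heading=51, draw]
BK 2: (5.126,-22.48) -> (3.868,-24.035) [heading=51, draw]
FD 13: (3.868,-24.035) -> (12.049,-13.932) [heading=51, draw]
RT 45: heading 51 -> 6
FD 16: (12.049,-13.932) -> (27.961,-12.259) [heading=6, draw]
Final: pos=(27.961,-12.259), heading=6, 18 segment(s) drawn

Answer: 6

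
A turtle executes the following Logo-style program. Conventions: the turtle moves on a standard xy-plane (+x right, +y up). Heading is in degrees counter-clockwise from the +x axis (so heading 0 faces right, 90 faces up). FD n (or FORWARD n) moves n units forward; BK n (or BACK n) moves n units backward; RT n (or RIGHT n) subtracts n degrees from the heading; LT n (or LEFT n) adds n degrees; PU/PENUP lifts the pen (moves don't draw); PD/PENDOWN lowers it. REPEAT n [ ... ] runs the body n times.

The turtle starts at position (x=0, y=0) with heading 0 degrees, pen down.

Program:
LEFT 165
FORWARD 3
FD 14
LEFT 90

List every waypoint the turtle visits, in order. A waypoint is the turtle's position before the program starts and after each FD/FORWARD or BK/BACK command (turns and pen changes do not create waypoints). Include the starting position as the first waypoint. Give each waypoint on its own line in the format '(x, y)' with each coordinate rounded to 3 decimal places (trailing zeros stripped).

Answer: (0, 0)
(-2.898, 0.776)
(-16.421, 4.4)

Derivation:
Executing turtle program step by step:
Start: pos=(0,0), heading=0, pen down
LT 165: heading 0 -> 165
FD 3: (0,0) -> (-2.898,0.776) [heading=165, draw]
FD 14: (-2.898,0.776) -> (-16.421,4.4) [heading=165, draw]
LT 90: heading 165 -> 255
Final: pos=(-16.421,4.4), heading=255, 2 segment(s) drawn
Waypoints (3 total):
(0, 0)
(-2.898, 0.776)
(-16.421, 4.4)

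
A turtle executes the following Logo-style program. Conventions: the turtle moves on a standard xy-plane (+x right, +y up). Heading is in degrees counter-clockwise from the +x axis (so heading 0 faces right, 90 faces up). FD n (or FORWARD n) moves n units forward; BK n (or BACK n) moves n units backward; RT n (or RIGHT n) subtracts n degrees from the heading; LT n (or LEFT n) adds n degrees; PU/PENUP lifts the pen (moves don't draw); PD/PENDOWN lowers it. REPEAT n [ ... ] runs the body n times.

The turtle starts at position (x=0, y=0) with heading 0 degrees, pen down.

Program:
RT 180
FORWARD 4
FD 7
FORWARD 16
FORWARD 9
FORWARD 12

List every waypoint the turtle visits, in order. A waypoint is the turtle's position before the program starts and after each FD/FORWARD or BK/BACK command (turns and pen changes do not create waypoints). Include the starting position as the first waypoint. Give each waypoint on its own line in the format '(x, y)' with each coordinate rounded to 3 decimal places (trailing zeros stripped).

Answer: (0, 0)
(-4, 0)
(-11, 0)
(-27, 0)
(-36, 0)
(-48, 0)

Derivation:
Executing turtle program step by step:
Start: pos=(0,0), heading=0, pen down
RT 180: heading 0 -> 180
FD 4: (0,0) -> (-4,0) [heading=180, draw]
FD 7: (-4,0) -> (-11,0) [heading=180, draw]
FD 16: (-11,0) -> (-27,0) [heading=180, draw]
FD 9: (-27,0) -> (-36,0) [heading=180, draw]
FD 12: (-36,0) -> (-48,0) [heading=180, draw]
Final: pos=(-48,0), heading=180, 5 segment(s) drawn
Waypoints (6 total):
(0, 0)
(-4, 0)
(-11, 0)
(-27, 0)
(-36, 0)
(-48, 0)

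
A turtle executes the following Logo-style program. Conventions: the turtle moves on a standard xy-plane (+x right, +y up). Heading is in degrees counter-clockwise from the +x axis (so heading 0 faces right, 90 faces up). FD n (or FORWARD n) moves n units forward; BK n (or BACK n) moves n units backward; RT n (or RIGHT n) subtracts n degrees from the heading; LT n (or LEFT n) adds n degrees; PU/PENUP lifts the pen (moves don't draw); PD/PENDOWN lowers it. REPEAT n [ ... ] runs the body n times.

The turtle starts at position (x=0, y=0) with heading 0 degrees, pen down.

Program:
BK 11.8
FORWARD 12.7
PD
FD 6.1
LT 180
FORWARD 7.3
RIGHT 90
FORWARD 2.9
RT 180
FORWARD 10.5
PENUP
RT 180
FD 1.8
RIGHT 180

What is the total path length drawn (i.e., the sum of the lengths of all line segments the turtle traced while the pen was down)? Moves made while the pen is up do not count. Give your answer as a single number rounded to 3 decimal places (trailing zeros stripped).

Answer: 51.3

Derivation:
Executing turtle program step by step:
Start: pos=(0,0), heading=0, pen down
BK 11.8: (0,0) -> (-11.8,0) [heading=0, draw]
FD 12.7: (-11.8,0) -> (0.9,0) [heading=0, draw]
PD: pen down
FD 6.1: (0.9,0) -> (7,0) [heading=0, draw]
LT 180: heading 0 -> 180
FD 7.3: (7,0) -> (-0.3,0) [heading=180, draw]
RT 90: heading 180 -> 90
FD 2.9: (-0.3,0) -> (-0.3,2.9) [heading=90, draw]
RT 180: heading 90 -> 270
FD 10.5: (-0.3,2.9) -> (-0.3,-7.6) [heading=270, draw]
PU: pen up
RT 180: heading 270 -> 90
FD 1.8: (-0.3,-7.6) -> (-0.3,-5.8) [heading=90, move]
RT 180: heading 90 -> 270
Final: pos=(-0.3,-5.8), heading=270, 6 segment(s) drawn

Segment lengths:
  seg 1: (0,0) -> (-11.8,0), length = 11.8
  seg 2: (-11.8,0) -> (0.9,0), length = 12.7
  seg 3: (0.9,0) -> (7,0), length = 6.1
  seg 4: (7,0) -> (-0.3,0), length = 7.3
  seg 5: (-0.3,0) -> (-0.3,2.9), length = 2.9
  seg 6: (-0.3,2.9) -> (-0.3,-7.6), length = 10.5
Total = 51.3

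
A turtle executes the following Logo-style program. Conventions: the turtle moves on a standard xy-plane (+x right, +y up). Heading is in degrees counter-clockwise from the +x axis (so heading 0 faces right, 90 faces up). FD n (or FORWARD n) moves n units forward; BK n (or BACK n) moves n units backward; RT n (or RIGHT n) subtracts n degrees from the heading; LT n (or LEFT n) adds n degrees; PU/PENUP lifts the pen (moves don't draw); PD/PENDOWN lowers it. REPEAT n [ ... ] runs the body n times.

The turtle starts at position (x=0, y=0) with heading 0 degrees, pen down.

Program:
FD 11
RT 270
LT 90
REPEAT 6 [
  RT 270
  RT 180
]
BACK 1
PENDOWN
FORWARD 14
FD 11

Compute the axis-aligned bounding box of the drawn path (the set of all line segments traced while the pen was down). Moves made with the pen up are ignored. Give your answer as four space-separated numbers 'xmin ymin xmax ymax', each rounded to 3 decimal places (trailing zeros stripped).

Executing turtle program step by step:
Start: pos=(0,0), heading=0, pen down
FD 11: (0,0) -> (11,0) [heading=0, draw]
RT 270: heading 0 -> 90
LT 90: heading 90 -> 180
REPEAT 6 [
  -- iteration 1/6 --
  RT 270: heading 180 -> 270
  RT 180: heading 270 -> 90
  -- iteration 2/6 --
  RT 270: heading 90 -> 180
  RT 180: heading 180 -> 0
  -- iteration 3/6 --
  RT 270: heading 0 -> 90
  RT 180: heading 90 -> 270
  -- iteration 4/6 --
  RT 270: heading 270 -> 0
  RT 180: heading 0 -> 180
  -- iteration 5/6 --
  RT 270: heading 180 -> 270
  RT 180: heading 270 -> 90
  -- iteration 6/6 --
  RT 270: heading 90 -> 180
  RT 180: heading 180 -> 0
]
BK 1: (11,0) -> (10,0) [heading=0, draw]
PD: pen down
FD 14: (10,0) -> (24,0) [heading=0, draw]
FD 11: (24,0) -> (35,0) [heading=0, draw]
Final: pos=(35,0), heading=0, 4 segment(s) drawn

Segment endpoints: x in {0, 10, 11, 24, 35}, y in {0, 0, 0, 0}
xmin=0, ymin=0, xmax=35, ymax=0

Answer: 0 0 35 0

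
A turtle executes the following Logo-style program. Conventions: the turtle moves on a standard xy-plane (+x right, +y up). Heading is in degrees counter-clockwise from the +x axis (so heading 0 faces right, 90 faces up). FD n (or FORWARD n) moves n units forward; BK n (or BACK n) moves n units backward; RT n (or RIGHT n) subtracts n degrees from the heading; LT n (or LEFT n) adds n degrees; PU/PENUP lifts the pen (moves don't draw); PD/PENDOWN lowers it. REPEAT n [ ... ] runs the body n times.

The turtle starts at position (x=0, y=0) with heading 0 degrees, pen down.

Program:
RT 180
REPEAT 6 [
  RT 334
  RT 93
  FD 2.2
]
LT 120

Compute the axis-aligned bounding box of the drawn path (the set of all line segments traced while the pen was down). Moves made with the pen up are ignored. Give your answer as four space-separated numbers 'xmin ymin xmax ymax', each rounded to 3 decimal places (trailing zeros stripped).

Executing turtle program step by step:
Start: pos=(0,0), heading=0, pen down
RT 180: heading 0 -> 180
REPEAT 6 [
  -- iteration 1/6 --
  RT 334: heading 180 -> 206
  RT 93: heading 206 -> 113
  FD 2.2: (0,0) -> (-0.86,2.025) [heading=113, draw]
  -- iteration 2/6 --
  RT 334: heading 113 -> 139
  RT 93: heading 139 -> 46
  FD 2.2: (-0.86,2.025) -> (0.669,3.608) [heading=46, draw]
  -- iteration 3/6 --
  RT 334: heading 46 -> 72
  RT 93: heading 72 -> 339
  FD 2.2: (0.669,3.608) -> (2.723,2.819) [heading=339, draw]
  -- iteration 4/6 --
  RT 334: heading 339 -> 5
  RT 93: heading 5 -> 272
  FD 2.2: (2.723,2.819) -> (2.799,0.621) [heading=272, draw]
  -- iteration 5/6 --
  RT 334: heading 272 -> 298
  RT 93: heading 298 -> 205
  FD 2.2: (2.799,0.621) -> (0.805,-0.309) [heading=205, draw]
  -- iteration 6/6 --
  RT 334: heading 205 -> 231
  RT 93: heading 231 -> 138
  FD 2.2: (0.805,-0.309) -> (-0.829,1.163) [heading=138, draw]
]
LT 120: heading 138 -> 258
Final: pos=(-0.829,1.163), heading=258, 6 segment(s) drawn

Segment endpoints: x in {-0.86, -0.829, 0, 0.669, 0.805, 2.723, 2.799}, y in {-0.309, 0, 0.621, 1.163, 2.025, 2.819, 3.608}
xmin=-0.86, ymin=-0.309, xmax=2.799, ymax=3.608

Answer: -0.86 -0.309 2.799 3.608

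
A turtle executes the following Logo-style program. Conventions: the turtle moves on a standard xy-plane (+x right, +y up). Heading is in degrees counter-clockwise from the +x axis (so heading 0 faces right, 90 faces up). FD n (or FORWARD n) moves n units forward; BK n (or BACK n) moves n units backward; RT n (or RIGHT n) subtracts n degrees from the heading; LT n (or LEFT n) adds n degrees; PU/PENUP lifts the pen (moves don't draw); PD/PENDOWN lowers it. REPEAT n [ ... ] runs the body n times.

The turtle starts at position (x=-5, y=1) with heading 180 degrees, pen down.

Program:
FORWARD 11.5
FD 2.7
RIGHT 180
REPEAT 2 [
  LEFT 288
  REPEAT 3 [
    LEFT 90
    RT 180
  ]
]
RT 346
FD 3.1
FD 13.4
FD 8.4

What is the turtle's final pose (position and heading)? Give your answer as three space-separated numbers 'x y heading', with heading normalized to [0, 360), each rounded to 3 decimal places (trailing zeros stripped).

Executing turtle program step by step:
Start: pos=(-5,1), heading=180, pen down
FD 11.5: (-5,1) -> (-16.5,1) [heading=180, draw]
FD 2.7: (-16.5,1) -> (-19.2,1) [heading=180, draw]
RT 180: heading 180 -> 0
REPEAT 2 [
  -- iteration 1/2 --
  LT 288: heading 0 -> 288
  REPEAT 3 [
    -- iteration 1/3 --
    LT 90: heading 288 -> 18
    RT 180: heading 18 -> 198
    -- iteration 2/3 --
    LT 90: heading 198 -> 288
    RT 180: heading 288 -> 108
    -- iteration 3/3 --
    LT 90: heading 108 -> 198
    RT 180: heading 198 -> 18
  ]
  -- iteration 2/2 --
  LT 288: heading 18 -> 306
  REPEAT 3 [
    -- iteration 1/3 --
    LT 90: heading 306 -> 36
    RT 180: heading 36 -> 216
    -- iteration 2/3 --
    LT 90: heading 216 -> 306
    RT 180: heading 306 -> 126
    -- iteration 3/3 --
    LT 90: heading 126 -> 216
    RT 180: heading 216 -> 36
  ]
]
RT 346: heading 36 -> 50
FD 3.1: (-19.2,1) -> (-17.207,3.375) [heading=50, draw]
FD 13.4: (-17.207,3.375) -> (-8.594,13.64) [heading=50, draw]
FD 8.4: (-8.594,13.64) -> (-3.195,20.075) [heading=50, draw]
Final: pos=(-3.195,20.075), heading=50, 5 segment(s) drawn

Answer: -3.195 20.075 50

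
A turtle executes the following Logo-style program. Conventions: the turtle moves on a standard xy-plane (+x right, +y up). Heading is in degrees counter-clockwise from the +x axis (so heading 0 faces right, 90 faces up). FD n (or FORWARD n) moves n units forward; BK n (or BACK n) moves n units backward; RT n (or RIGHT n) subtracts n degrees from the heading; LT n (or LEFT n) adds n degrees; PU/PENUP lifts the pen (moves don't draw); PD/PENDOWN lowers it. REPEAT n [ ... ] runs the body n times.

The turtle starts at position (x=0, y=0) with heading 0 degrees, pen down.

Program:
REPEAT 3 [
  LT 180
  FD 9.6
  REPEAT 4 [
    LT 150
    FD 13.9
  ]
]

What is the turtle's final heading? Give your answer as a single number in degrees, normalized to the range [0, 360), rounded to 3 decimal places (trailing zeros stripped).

Answer: 180

Derivation:
Executing turtle program step by step:
Start: pos=(0,0), heading=0, pen down
REPEAT 3 [
  -- iteration 1/3 --
  LT 180: heading 0 -> 180
  FD 9.6: (0,0) -> (-9.6,0) [heading=180, draw]
  REPEAT 4 [
    -- iteration 1/4 --
    LT 150: heading 180 -> 330
    FD 13.9: (-9.6,0) -> (2.438,-6.95) [heading=330, draw]
    -- iteration 2/4 --
    LT 150: heading 330 -> 120
    FD 13.9: (2.438,-6.95) -> (-4.512,5.088) [heading=120, draw]
    -- iteration 3/4 --
    LT 150: heading 120 -> 270
    FD 13.9: (-4.512,5.088) -> (-4.512,-8.812) [heading=270, draw]
    -- iteration 4/4 --
    LT 150: heading 270 -> 60
    FD 13.9: (-4.512,-8.812) -> (2.438,3.226) [heading=60, draw]
  ]
  -- iteration 2/3 --
  LT 180: heading 60 -> 240
  FD 9.6: (2.438,3.226) -> (-2.362,-5.088) [heading=240, draw]
  REPEAT 4 [
    -- iteration 1/4 --
    LT 150: heading 240 -> 30
    FD 13.9: (-2.362,-5.088) -> (9.676,1.862) [heading=30, draw]
    -- iteration 2/4 --
    LT 150: heading 30 -> 180
    FD 13.9: (9.676,1.862) -> (-4.224,1.862) [heading=180, draw]
    -- iteration 3/4 --
    LT 150: heading 180 -> 330
    FD 13.9: (-4.224,1.862) -> (7.813,-5.088) [heading=330, draw]
    -- iteration 4/4 --
    LT 150: heading 330 -> 120
    FD 13.9: (7.813,-5.088) -> (0.863,6.949) [heading=120, draw]
  ]
  -- iteration 3/3 --
  LT 180: heading 120 -> 300
  FD 9.6: (0.863,6.949) -> (5.663,-1.364) [heading=300, draw]
  REPEAT 4 [
    -- iteration 1/4 --
    LT 150: heading 300 -> 90
    FD 13.9: (5.663,-1.364) -> (5.663,12.536) [heading=90, draw]
    -- iteration 2/4 --
    LT 150: heading 90 -> 240
    FD 13.9: (5.663,12.536) -> (-1.287,0.498) [heading=240, draw]
    -- iteration 3/4 --
    LT 150: heading 240 -> 30
    FD 13.9: (-1.287,0.498) -> (10.751,7.448) [heading=30, draw]
    -- iteration 4/4 --
    LT 150: heading 30 -> 180
    FD 13.9: (10.751,7.448) -> (-3.149,7.448) [heading=180, draw]
  ]
]
Final: pos=(-3.149,7.448), heading=180, 15 segment(s) drawn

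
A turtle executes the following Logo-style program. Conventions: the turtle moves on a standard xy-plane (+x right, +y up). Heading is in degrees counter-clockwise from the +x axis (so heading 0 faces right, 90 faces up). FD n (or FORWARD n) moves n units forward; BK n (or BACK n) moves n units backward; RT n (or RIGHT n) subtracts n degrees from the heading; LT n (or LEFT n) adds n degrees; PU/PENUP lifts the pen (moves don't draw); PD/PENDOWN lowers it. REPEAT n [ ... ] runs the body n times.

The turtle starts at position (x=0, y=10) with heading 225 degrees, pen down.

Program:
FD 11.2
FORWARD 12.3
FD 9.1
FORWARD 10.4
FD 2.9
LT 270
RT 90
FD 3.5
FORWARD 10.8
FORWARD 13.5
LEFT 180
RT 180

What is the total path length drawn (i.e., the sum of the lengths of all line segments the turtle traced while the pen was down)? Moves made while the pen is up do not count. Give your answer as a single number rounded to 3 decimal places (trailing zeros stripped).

Answer: 73.7

Derivation:
Executing turtle program step by step:
Start: pos=(0,10), heading=225, pen down
FD 11.2: (0,10) -> (-7.92,2.08) [heading=225, draw]
FD 12.3: (-7.92,2.08) -> (-16.617,-6.617) [heading=225, draw]
FD 9.1: (-16.617,-6.617) -> (-23.052,-13.052) [heading=225, draw]
FD 10.4: (-23.052,-13.052) -> (-30.406,-20.406) [heading=225, draw]
FD 2.9: (-30.406,-20.406) -> (-32.456,-22.456) [heading=225, draw]
LT 270: heading 225 -> 135
RT 90: heading 135 -> 45
FD 3.5: (-32.456,-22.456) -> (-29.981,-19.981) [heading=45, draw]
FD 10.8: (-29.981,-19.981) -> (-22.345,-12.345) [heading=45, draw]
FD 13.5: (-22.345,-12.345) -> (-12.799,-2.799) [heading=45, draw]
LT 180: heading 45 -> 225
RT 180: heading 225 -> 45
Final: pos=(-12.799,-2.799), heading=45, 8 segment(s) drawn

Segment lengths:
  seg 1: (0,10) -> (-7.92,2.08), length = 11.2
  seg 2: (-7.92,2.08) -> (-16.617,-6.617), length = 12.3
  seg 3: (-16.617,-6.617) -> (-23.052,-13.052), length = 9.1
  seg 4: (-23.052,-13.052) -> (-30.406,-20.406), length = 10.4
  seg 5: (-30.406,-20.406) -> (-32.456,-22.456), length = 2.9
  seg 6: (-32.456,-22.456) -> (-29.981,-19.981), length = 3.5
  seg 7: (-29.981,-19.981) -> (-22.345,-12.345), length = 10.8
  seg 8: (-22.345,-12.345) -> (-12.799,-2.799), length = 13.5
Total = 73.7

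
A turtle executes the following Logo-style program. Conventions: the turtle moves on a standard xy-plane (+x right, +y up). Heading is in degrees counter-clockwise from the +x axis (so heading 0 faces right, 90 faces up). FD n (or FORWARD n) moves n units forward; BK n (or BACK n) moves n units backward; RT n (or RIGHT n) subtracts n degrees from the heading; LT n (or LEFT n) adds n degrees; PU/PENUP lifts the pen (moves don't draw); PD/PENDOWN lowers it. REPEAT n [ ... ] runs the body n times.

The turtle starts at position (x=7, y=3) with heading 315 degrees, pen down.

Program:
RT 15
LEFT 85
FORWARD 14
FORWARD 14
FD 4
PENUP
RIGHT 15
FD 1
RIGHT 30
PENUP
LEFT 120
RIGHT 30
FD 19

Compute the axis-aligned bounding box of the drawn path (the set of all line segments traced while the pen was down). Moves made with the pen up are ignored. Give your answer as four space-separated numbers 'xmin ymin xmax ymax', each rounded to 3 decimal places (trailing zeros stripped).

Executing turtle program step by step:
Start: pos=(7,3), heading=315, pen down
RT 15: heading 315 -> 300
LT 85: heading 300 -> 25
FD 14: (7,3) -> (19.688,8.917) [heading=25, draw]
FD 14: (19.688,8.917) -> (32.377,14.833) [heading=25, draw]
FD 4: (32.377,14.833) -> (36.002,16.524) [heading=25, draw]
PU: pen up
RT 15: heading 25 -> 10
FD 1: (36.002,16.524) -> (36.987,16.697) [heading=10, move]
RT 30: heading 10 -> 340
PU: pen up
LT 120: heading 340 -> 100
RT 30: heading 100 -> 70
FD 19: (36.987,16.697) -> (43.485,34.552) [heading=70, move]
Final: pos=(43.485,34.552), heading=70, 3 segment(s) drawn

Segment endpoints: x in {7, 19.688, 32.377, 36.002}, y in {3, 8.917, 14.833, 16.524}
xmin=7, ymin=3, xmax=36.002, ymax=16.524

Answer: 7 3 36.002 16.524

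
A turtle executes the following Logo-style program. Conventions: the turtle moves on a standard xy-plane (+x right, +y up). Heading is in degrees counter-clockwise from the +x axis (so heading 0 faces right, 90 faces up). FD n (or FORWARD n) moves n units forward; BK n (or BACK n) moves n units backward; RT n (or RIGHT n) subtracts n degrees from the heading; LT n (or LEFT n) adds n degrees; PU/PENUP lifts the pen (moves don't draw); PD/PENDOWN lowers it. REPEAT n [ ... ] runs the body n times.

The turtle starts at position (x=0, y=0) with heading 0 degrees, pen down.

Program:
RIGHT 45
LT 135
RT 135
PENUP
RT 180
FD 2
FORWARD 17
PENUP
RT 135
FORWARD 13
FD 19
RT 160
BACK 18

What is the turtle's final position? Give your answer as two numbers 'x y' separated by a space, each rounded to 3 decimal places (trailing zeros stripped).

Answer: 35.479 19.591

Derivation:
Executing turtle program step by step:
Start: pos=(0,0), heading=0, pen down
RT 45: heading 0 -> 315
LT 135: heading 315 -> 90
RT 135: heading 90 -> 315
PU: pen up
RT 180: heading 315 -> 135
FD 2: (0,0) -> (-1.414,1.414) [heading=135, move]
FD 17: (-1.414,1.414) -> (-13.435,13.435) [heading=135, move]
PU: pen up
RT 135: heading 135 -> 0
FD 13: (-13.435,13.435) -> (-0.435,13.435) [heading=0, move]
FD 19: (-0.435,13.435) -> (18.565,13.435) [heading=0, move]
RT 160: heading 0 -> 200
BK 18: (18.565,13.435) -> (35.479,19.591) [heading=200, move]
Final: pos=(35.479,19.591), heading=200, 0 segment(s) drawn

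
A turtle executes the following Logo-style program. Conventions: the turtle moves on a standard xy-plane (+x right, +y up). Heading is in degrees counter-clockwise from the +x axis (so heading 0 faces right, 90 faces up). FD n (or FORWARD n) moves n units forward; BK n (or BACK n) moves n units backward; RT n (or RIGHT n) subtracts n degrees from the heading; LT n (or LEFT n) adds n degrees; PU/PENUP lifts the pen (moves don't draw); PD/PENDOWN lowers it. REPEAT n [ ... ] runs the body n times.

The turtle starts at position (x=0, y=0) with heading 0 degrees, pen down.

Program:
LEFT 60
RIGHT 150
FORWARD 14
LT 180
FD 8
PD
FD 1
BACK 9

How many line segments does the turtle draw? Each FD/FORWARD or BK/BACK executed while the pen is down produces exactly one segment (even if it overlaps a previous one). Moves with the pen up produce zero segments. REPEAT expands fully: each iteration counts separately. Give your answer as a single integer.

Answer: 4

Derivation:
Executing turtle program step by step:
Start: pos=(0,0), heading=0, pen down
LT 60: heading 0 -> 60
RT 150: heading 60 -> 270
FD 14: (0,0) -> (0,-14) [heading=270, draw]
LT 180: heading 270 -> 90
FD 8: (0,-14) -> (0,-6) [heading=90, draw]
PD: pen down
FD 1: (0,-6) -> (0,-5) [heading=90, draw]
BK 9: (0,-5) -> (0,-14) [heading=90, draw]
Final: pos=(0,-14), heading=90, 4 segment(s) drawn
Segments drawn: 4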